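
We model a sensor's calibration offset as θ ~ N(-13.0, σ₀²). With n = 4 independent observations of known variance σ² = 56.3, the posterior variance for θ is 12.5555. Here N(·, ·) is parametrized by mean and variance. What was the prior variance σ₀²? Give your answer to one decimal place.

For the Normal–Normal model with known σ², precisions add: τ_n = τ₀ + n/σ².
So 1/σ₀² = 1/12.5555 − 4/56.3 = 0.079646 − 0.071048 = 0.008598.
Hence σ₀² = 1/0.008598 ≈ 116.3.

σ₀² = 116.3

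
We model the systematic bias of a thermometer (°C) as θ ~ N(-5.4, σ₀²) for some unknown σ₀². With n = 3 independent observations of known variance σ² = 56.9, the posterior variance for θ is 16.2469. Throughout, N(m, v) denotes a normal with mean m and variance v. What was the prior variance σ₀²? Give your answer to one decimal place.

For the Normal–Normal model with known σ², precisions add: τ_n = τ₀ + n/σ².
So 1/σ₀² = 1/16.2469 − 3/56.9 = 0.061550 − 0.052724 = 0.008826.
Hence σ₀² = 1/0.008826 ≈ 113.3.

σ₀² = 113.3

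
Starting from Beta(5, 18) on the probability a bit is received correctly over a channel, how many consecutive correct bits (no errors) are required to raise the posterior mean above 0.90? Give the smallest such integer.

After k correct bits and 0 errors the posterior is Beta(5+k, 18), with mean (5+k)/(5+18+k).
Set (5+k)/(23+k) > 0.90 and solve: k > (0.90·23 − 5)/(1 − 0.90) = 157.000.
The smallest integer exceeding 157.000 is 158, and checking k=158: (163)/(181) = 0.9006 > 0.90.

k = 158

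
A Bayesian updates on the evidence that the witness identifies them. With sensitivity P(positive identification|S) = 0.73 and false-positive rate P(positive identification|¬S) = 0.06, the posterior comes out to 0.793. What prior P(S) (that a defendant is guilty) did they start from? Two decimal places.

P(S) = 0.24

Bayes' rule in odds form gives O(S|E) = O(S)·[P(E|S)/P(E|¬S)], hence O(S) = O(S|E)/LR.
Posterior odds = 0.793/(1−0.793) = 3.8309. LR = 0.73/0.06 = 12.1667.
Prior odds = 3.8309/12.1667 = 0.3149, so P(S) = 0.3149/(1+0.3149) ≈ 0.24.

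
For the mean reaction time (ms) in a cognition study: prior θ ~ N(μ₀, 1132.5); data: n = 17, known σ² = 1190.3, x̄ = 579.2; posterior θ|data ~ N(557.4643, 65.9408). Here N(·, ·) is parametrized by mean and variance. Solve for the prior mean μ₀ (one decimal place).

μ₀ = 205.9

The posterior mean is a precision-weighted average: μ_n = (τ₀μ₀ + τ_data·x̄)/(τ₀+τ_data), with τ₀=1/σ₀² and τ_data=n/σ².
Here τ₀ = 1/1132.5 = 0.000883 and τ_data = 17/1190.3 = 0.014282, so τ_n = 0.015165.
Rearranging for μ₀: μ₀ = (μ_n·τ_n − τ_data·x̄)/τ₀ = (557.4643·0.015165 − 0.014282·579.2) / 0.000883 = 0.181812/0.000883 ≈ 205.9.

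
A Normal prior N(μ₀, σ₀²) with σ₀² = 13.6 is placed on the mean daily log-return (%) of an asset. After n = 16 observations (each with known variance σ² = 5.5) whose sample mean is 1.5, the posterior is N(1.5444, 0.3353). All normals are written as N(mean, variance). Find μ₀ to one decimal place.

The posterior mean is a precision-weighted average: μ_n = (τ₀μ₀ + τ_data·x̄)/(τ₀+τ_data), with τ₀=1/σ₀² and τ_data=n/σ².
Here τ₀ = 1/13.6 = 0.073529 and τ_data = 16/5.5 = 2.909091, so τ_n = 2.982620.
Rearranging for μ₀: μ₀ = (μ_n·τ_n − τ_data·x̄)/τ₀ = (1.5444·2.982620 − 2.909091·1.5) / 0.073529 = 0.242722/0.073529 ≈ 3.3.

μ₀ = 3.3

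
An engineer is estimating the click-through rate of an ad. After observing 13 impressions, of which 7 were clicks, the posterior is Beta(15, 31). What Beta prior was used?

Beta(8, 25)

Beta is conjugate to the binomial likelihood: posterior = Beta(α+s, β+f).
So α = 15 − 7 = 8 and β = 31 − 6 = 25.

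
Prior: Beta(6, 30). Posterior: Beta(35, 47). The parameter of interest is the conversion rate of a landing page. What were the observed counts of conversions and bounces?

29 conversions and 17 bounces

Beta is conjugate to the binomial likelihood: posterior = Beta(α+s, β+f).
Match parameters: s=35−6=29, f=47−30=17.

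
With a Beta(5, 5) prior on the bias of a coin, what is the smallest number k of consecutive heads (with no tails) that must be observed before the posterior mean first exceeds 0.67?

k = 6

After k heads and 0 tails the posterior is Beta(5+k, 5), with mean (5+k)/(5+5+k).
Set (5+k)/(10+k) > 0.67 and solve: k > (0.67·10 − 5)/(1 − 0.67) = 5.152.
The smallest integer exceeding 5.152 is 6, and checking k=6: (11)/(16) = 0.6875 > 0.67.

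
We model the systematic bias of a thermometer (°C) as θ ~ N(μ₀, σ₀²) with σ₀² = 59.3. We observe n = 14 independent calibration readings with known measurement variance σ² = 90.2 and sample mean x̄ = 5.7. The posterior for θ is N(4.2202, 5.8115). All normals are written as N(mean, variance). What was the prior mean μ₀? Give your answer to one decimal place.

The posterior mean is a precision-weighted average: μ_n = (τ₀μ₀ + τ_data·x̄)/(τ₀+τ_data), with τ₀=1/σ₀² and τ_data=n/σ².
Here τ₀ = 1/59.3 = 0.016863 and τ_data = 14/90.2 = 0.155211, so τ_n = 0.172074.
Rearranging for μ₀: μ₀ = (μ_n·τ_n − τ_data·x̄)/τ₀ = (4.2202·0.172074 − 0.155211·5.7) / 0.016863 = -0.158516/0.016863 ≈ -9.4.

μ₀ = -9.4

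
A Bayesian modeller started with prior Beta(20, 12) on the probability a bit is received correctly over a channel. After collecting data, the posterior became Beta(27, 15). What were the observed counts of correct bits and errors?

7 correct bits and 3 errors

A Beta(a, b) prior with s successes and f failures in binomial data gives a Beta(a+s, b+f) posterior.
Match parameters: s=27−20=7, f=15−12=3.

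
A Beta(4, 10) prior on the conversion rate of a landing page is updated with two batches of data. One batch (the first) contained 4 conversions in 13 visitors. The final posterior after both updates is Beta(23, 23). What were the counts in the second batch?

15 conversions and 4 bounces

Because Beta–binomial updating is additive in the counts, the combined data contributed (α_post−α_prior, β_post−β_prior) successes and failures.
Total across both batches: 23−4=19 conversions, 23−10=13 bounces.
Subtract the first batch: 19−4=15 conversions and 13−9=4 bounces.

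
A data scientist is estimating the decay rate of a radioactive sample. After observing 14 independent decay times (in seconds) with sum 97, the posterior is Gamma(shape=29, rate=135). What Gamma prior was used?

Gamma(shape=15, rate=38)

For an exponential likelihood with a Gamma(α, β) prior on the rate, n observations with total T give posterior Gamma(α+n, β+T).
So α = 29 − 14 = 15 and β = 135 − 97 = 38.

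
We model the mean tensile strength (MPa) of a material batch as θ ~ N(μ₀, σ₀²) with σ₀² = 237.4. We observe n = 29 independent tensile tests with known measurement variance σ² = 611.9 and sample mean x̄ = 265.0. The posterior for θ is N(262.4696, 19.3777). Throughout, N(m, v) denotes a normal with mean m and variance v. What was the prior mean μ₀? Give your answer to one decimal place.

The posterior mean is a precision-weighted average: μ_n = (τ₀μ₀ + τ_data·x̄)/(τ₀+τ_data), with τ₀=1/σ₀² and τ_data=n/σ².
Here τ₀ = 1/237.4 = 0.004212 and τ_data = 29/611.9 = 0.047393, so τ_n = 0.051605.
Rearranging for μ₀: μ₀ = (μ_n·τ_n − τ_data·x̄)/τ₀ = (262.4696·0.051605 − 0.047393·265.0) / 0.004212 = 0.985599/0.004212 ≈ 234.0.

μ₀ = 234.0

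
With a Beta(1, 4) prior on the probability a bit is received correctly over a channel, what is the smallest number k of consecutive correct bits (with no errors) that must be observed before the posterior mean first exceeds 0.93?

k = 53

After k correct bits and 0 errors the posterior is Beta(1+k, 4), with mean (1+k)/(1+4+k).
Set (1+k)/(5+k) > 0.93 and solve: k > (0.93·5 − 1)/(1 − 0.93) = 52.143.
The smallest integer exceeding 52.143 is 53, and checking k=53: (54)/(58) = 0.9310 > 0.93.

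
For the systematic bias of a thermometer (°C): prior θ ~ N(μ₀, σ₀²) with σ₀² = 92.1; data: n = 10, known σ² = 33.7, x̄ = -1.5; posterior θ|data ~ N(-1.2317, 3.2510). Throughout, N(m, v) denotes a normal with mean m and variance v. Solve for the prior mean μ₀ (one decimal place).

The posterior mean is a precision-weighted average: μ_n = (τ₀μ₀ + τ_data·x̄)/(τ₀+τ_data), with τ₀=1/σ₀² and τ_data=n/σ².
Here τ₀ = 1/92.1 = 0.010858 and τ_data = 10/33.7 = 0.296736, so τ_n = 0.307594.
Rearranging for μ₀: μ₀ = (μ_n·τ_n − τ_data·x̄)/τ₀ = (-1.2317·0.307594 − 0.296736·-1.5) / 0.010858 = 0.066240/0.010858 ≈ 6.1.

μ₀ = 6.1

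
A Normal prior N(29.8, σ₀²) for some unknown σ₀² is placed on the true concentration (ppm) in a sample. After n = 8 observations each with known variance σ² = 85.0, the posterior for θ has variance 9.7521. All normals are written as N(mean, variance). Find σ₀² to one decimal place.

Posterior precision equals prior precision plus data precision: 1/σ_n² = 1/σ₀² + n/σ².
So 1/σ₀² = 1/9.7521 − 8/85.0 = 0.102542 − 0.094118 = 0.008424.
Hence σ₀² = 1/0.008424 ≈ 118.7.

σ₀² = 118.7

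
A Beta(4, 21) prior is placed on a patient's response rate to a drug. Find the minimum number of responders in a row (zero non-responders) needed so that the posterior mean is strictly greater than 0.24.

After k responders and 0 non-responders the posterior is Beta(4+k, 21), with mean (4+k)/(4+21+k).
Set (4+k)/(25+k) > 0.24 and solve: k > (0.24·25 − 4)/(1 − 0.24) = 2.632.
The smallest integer exceeding 2.632 is 3, and checking k=3: (7)/(28) = 0.2500 > 0.24.

k = 3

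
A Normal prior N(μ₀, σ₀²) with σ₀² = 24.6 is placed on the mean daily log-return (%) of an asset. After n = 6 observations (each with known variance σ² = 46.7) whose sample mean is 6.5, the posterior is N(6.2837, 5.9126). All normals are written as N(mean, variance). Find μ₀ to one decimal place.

μ₀ = 5.6

With known observation variance, the Normal–Normal posterior has precision τ_n = τ₀ + n/σ² and mean μ_n = (τ₀μ₀ + (n/σ²)x̄)/τ_n.
Here τ₀ = 1/24.6 = 0.040650 and τ_data = 6/46.7 = 0.128480, so τ_n = 0.169130.
Rearranging for μ₀: μ₀ = (μ_n·τ_n − τ_data·x̄)/τ₀ = (6.2837·0.169130 − 0.128480·6.5) / 0.040650 = 0.227642/0.040650 ≈ 5.6.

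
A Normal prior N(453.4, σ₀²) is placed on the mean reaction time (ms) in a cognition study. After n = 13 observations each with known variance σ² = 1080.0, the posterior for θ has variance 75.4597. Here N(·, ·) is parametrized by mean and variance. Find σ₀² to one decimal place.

For the Normal–Normal model with known σ², precisions add: τ_n = τ₀ + n/σ².
So 1/σ₀² = 1/75.4597 − 13/1080.0 = 0.013252 − 0.012037 = 0.001215.
Hence σ₀² = 1/0.001215 ≈ 823.0.

σ₀² = 823.0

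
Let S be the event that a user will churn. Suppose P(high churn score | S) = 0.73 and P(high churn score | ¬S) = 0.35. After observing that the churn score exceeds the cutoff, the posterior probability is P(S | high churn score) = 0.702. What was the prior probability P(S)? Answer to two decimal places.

P(S) = 0.53

Bayes' rule in odds form gives O(S|E) = O(S)·[P(E|S)/P(E|¬S)], hence O(S) = O(S|E)/LR.
Posterior odds = 0.702/(1−0.702) = 2.3557. LR = 0.73/0.35 = 2.0857.
Prior odds = 2.3557/2.0857 = 1.1295, so P(S) = 1.1295/(1+1.1295) ≈ 0.53.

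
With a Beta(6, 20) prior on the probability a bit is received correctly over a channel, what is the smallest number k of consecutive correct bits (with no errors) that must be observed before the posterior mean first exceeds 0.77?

k = 61

After k correct bits and 0 errors the posterior is Beta(6+k, 20), with mean (6+k)/(6+20+k).
Set (6+k)/(26+k) > 0.77 and solve: k > (0.77·26 − 6)/(1 − 0.77) = 60.957.
The smallest integer exceeding 60.957 is 61.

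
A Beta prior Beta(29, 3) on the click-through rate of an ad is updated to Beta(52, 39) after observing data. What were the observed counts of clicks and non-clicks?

Beta is conjugate to the binomial likelihood: posterior = Beta(a+s, b+f).
Match parameters: s=52−29=23, f=39−3=36.

23 clicks and 36 non-clicks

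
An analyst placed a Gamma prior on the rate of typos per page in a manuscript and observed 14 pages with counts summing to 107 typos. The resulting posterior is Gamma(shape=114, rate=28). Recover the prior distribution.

A Gamma(α, β) prior (rate parametrization) on a Poisson rate with n observations summing to S gives posterior Gamma(α+S, β+n).
So α = 114 − 107 = 7 and β = 28 − 14 = 14.

Gamma(shape=7, rate=14)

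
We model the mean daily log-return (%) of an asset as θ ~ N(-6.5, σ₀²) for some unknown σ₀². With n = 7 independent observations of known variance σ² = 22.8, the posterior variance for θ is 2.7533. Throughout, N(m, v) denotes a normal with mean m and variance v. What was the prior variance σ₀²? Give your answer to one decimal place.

For the Normal–Normal model with known σ², precisions add: τ_n = τ₀ + n/σ².
So 1/σ₀² = 1/2.7533 − 7/22.8 = 0.363201 − 0.307018 = 0.056183.
Hence σ₀² = 1/0.056183 ≈ 17.8.

σ₀² = 17.8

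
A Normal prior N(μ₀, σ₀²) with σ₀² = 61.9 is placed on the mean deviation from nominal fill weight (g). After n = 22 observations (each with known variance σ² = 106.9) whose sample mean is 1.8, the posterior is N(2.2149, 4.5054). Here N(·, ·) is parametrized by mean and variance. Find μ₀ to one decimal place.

μ₀ = 7.5

The posterior mean is a precision-weighted average: μ_n = (τ₀μ₀ + τ_data·x̄)/(τ₀+τ_data), with τ₀=1/σ₀² and τ_data=n/σ².
Here τ₀ = 1/61.9 = 0.016155 and τ_data = 22/106.9 = 0.205800, so τ_n = 0.221955.
Rearranging for μ₀: μ₀ = (μ_n·τ_n − τ_data·x̄)/τ₀ = (2.2149·0.221955 − 0.205800·1.8) / 0.016155 = 0.121168/0.016155 ≈ 7.5.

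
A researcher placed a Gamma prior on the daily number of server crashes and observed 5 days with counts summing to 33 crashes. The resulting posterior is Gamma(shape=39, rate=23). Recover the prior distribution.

A Gamma(α, β) prior (rate parametrization) on a Poisson rate with n observations summing to S gives posterior Gamma(α+S, β+n).
So α = 39 − 33 = 6 and β = 23 − 5 = 18.

Gamma(shape=6, rate=18)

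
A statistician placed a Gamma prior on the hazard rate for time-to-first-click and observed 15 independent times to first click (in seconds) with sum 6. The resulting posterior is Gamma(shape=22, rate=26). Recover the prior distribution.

Gamma–exponential conjugacy: posterior shape = α + n, posterior rate = β + Σtᵢ.
So α = 22 − 15 = 7 and β = 26 − 6 = 20.

Gamma(shape=7, rate=20)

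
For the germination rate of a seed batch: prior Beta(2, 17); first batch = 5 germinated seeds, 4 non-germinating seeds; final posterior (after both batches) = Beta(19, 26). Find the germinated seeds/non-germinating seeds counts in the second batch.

Sequential conjugate updates are equivalent to a single update on the pooled data, so total successes = posterior α − prior α and total failures = posterior β − prior β.
Total across both batches: 19−2=17 germinated seeds, 26−17=9 non-germinating seeds.
Subtract the first batch: 17−5=12 germinated seeds and 9−4=5 non-germinating seeds.

12 germinated seeds and 5 non-germinating seeds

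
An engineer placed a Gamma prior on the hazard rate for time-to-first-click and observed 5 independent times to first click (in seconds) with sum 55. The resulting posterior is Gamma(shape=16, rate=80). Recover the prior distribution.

Gamma(shape=11, rate=25)

For an exponential likelihood with a Gamma(α, β) prior on the rate, n observations with total T give posterior Gamma(α+n, β+T).
So α = 16 − 5 = 11 and β = 80 − 55 = 25.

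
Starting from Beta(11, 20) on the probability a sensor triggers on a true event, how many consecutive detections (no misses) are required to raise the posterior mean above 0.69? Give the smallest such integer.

After k detections and 0 misses the posterior is Beta(11+k, 20), with mean (11+k)/(11+20+k).
Set (11+k)/(31+k) > 0.69 and solve: k > (0.69·31 − 11)/(1 − 0.69) = 33.516.
The smallest integer exceeding 33.516 is 34.

k = 34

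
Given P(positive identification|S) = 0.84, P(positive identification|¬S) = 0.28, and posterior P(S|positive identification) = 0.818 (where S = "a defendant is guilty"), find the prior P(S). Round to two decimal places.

Bayes' rule in odds form gives O(S|E) = O(S)·[P(E|S)/P(E|¬S)], hence O(S) = O(S|E)/LR.
Posterior odds = 0.818/(1−0.818) = 4.4945. LR = 0.84/0.28 = 3.0000.
Prior odds = 4.4945/3.0000 = 1.4982, so P(S) = 1.4982/(1+1.4982) ≈ 0.60.

P(S) = 0.60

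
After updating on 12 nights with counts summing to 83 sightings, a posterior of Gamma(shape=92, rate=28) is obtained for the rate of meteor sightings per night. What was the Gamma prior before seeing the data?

Gamma–Poisson conjugacy: posterior shape = α + Σxᵢ, posterior rate = β + n.
So α = 92 − 83 = 9 and β = 28 − 12 = 16.

Gamma(shape=9, rate=16)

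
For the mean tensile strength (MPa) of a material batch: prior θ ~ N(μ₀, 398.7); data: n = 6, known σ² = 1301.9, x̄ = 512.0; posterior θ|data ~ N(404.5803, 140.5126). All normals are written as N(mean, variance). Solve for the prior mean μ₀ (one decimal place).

μ₀ = 207.2

With known observation variance, the Normal–Normal posterior has precision τ_n = τ₀ + n/σ² and mean μ_n = (τ₀μ₀ + (n/σ²)x̄)/τ_n.
Here τ₀ = 1/398.7 = 0.002508 and τ_data = 6/1301.9 = 0.004609, so τ_n = 0.007117.
Rearranging for μ₀: μ₀ = (μ_n·τ_n − τ_data·x̄)/τ₀ = (404.5803·0.007117 − 0.004609·512.0) / 0.002508 = 0.519590/0.002508 ≈ 207.2.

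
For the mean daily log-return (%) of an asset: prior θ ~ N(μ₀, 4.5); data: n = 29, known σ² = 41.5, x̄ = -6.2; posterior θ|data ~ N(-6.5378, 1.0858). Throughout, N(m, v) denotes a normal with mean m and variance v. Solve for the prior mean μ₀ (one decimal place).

The posterior mean is a precision-weighted average: μ_n = (τ₀μ₀ + τ_data·x̄)/(τ₀+τ_data), with τ₀=1/σ₀² and τ_data=n/σ².
Here τ₀ = 1/4.5 = 0.222222 and τ_data = 29/41.5 = 0.698795, so τ_n = 0.921017.
Rearranging for μ₀: μ₀ = (μ_n·τ_n − τ_data·x̄)/τ₀ = (-6.5378·0.921017 − 0.698795·-6.2) / 0.222222 = -1.688896/0.222222 ≈ -7.6.

μ₀ = -7.6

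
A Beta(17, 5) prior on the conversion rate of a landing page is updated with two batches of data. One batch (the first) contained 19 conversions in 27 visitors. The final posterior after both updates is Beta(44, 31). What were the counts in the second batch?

Sequential conjugate updates are equivalent to a single update on the pooled data, so total successes = posterior α − prior α and total failures = posterior β − prior β.
Total across both batches: 44−17=27 conversions, 31−5=26 bounces.
Subtract the first batch: 27−19=8 conversions and 26−8=18 bounces.

8 conversions and 18 bounces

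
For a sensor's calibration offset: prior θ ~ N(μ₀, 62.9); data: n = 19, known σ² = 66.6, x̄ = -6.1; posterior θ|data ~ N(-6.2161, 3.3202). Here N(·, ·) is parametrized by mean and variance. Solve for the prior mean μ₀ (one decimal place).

The posterior mean is a precision-weighted average: μ_n = (τ₀μ₀ + τ_data·x̄)/(τ₀+τ_data), with τ₀=1/σ₀² and τ_data=n/σ².
Here τ₀ = 1/62.9 = 0.015898 and τ_data = 19/66.6 = 0.285285, so τ_n = 0.301183.
Rearranging for μ₀: μ₀ = (μ_n·τ_n − τ_data·x̄)/τ₀ = (-6.2161·0.301183 − 0.285285·-6.1) / 0.015898 = -0.131945/0.015898 ≈ -8.3.

μ₀ = -8.3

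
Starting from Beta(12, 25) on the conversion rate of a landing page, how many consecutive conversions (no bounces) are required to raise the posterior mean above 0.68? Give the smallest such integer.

After k conversions and 0 bounces the posterior is Beta(12+k, 25), with mean (12+k)/(12+25+k).
Set (12+k)/(37+k) > 0.68 and solve: k > (0.68·37 − 12)/(1 − 0.68) = 41.125.
The smallest integer exceeding 41.125 is 42.

k = 42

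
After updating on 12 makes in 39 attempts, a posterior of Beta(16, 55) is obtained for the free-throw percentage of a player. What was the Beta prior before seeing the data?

Beta(4, 28)

Beta is conjugate to the binomial likelihood: posterior = Beta(a+s, b+f).
Subtract the data counts: 16−12=4, 55−27=28.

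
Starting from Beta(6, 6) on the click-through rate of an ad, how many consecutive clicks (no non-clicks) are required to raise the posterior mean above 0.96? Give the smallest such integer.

After k clicks and 0 non-clicks the posterior is Beta(6+k, 6), with mean (6+k)/(6+6+k).
Set (6+k)/(12+k) > 0.96 and solve: k > (0.96·12 − 6)/(1 − 0.96) = 138.000.
The smallest integer exceeding 138.000 is 139, and checking k=139: (145)/(151) = 0.9603 > 0.96.

k = 139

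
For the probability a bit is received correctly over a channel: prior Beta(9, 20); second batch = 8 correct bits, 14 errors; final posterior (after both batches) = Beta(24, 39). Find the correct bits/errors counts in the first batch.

7 correct bits and 5 errors

Sequential conjugate updates are equivalent to a single update on the pooled data, so total successes = posterior α − prior α and total failures = posterior β − prior β.
Total across both batches: 24−9=15 correct bits, 39−20=19 errors.
Subtract the second batch: 15−8=7 correct bits and 19−14=5 errors.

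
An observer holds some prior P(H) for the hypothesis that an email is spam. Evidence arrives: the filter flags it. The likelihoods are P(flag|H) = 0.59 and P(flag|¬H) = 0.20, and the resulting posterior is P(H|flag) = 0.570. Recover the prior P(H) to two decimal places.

Bayes' rule in odds form gives O(H|E) = O(H)·[P(E|H)/P(E|¬H)], hence O(H) = O(H|E)/LR.
Posterior odds = 0.570/(1−0.570) = 1.3256. LR = 0.59/0.20 = 2.9500.
Prior odds = 1.3256/2.9500 = 0.4494, so P(H) = 0.4494/(1+0.4494) ≈ 0.31.

P(H) = 0.31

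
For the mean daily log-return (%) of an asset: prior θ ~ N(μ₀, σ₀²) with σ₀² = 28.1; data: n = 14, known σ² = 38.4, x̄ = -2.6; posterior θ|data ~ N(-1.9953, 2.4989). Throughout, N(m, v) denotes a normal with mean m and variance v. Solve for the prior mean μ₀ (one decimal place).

With known observation variance, the Normal–Normal posterior has precision τ_n = τ₀ + n/σ² and mean μ_n = (τ₀μ₀ + (n/σ²)x̄)/τ_n.
Here τ₀ = 1/28.1 = 0.035587 and τ_data = 14/38.4 = 0.364583, so τ_n = 0.400170.
Rearranging for μ₀: μ₀ = (μ_n·τ_n − τ_data·x̄)/τ₀ = (-1.9953·0.400170 − 0.364583·-2.6) / 0.035587 = 0.149457/0.035587 ≈ 4.2.

μ₀ = 4.2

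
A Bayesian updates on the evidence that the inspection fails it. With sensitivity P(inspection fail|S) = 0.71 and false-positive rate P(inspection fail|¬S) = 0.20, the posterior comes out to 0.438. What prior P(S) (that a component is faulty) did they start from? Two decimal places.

Bayes' rule in odds form gives O(S|E) = O(S)·[P(E|S)/P(E|¬S)], hence O(S) = O(S|E)/LR.
Posterior odds = 0.438/(1−0.438) = 0.7794. LR = 0.71/0.20 = 3.5500.
Prior odds = 0.7794/3.5500 = 0.2195, so P(S) = 0.2195/(1+0.2195) ≈ 0.18.

P(S) = 0.18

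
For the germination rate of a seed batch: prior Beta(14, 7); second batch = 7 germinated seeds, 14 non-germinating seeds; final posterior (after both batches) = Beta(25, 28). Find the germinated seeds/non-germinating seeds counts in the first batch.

Because Beta–binomial updating is additive in the counts, the combined data contributed (α_post−α_prior, β_post−β_prior) successes and failures.
Total across both batches: 25−14=11 germinated seeds, 28−7=21 non-germinating seeds.
Subtract the second batch: 11−7=4 germinated seeds and 21−14=7 non-germinating seeds.

4 germinated seeds and 7 non-germinating seeds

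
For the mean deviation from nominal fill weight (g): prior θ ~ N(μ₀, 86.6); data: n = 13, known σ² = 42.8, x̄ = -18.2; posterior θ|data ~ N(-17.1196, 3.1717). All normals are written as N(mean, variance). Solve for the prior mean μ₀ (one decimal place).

The posterior mean is a precision-weighted average: μ_n = (τ₀μ₀ + τ_data·x̄)/(τ₀+τ_data), with τ₀=1/σ₀² and τ_data=n/σ².
Here τ₀ = 1/86.6 = 0.011547 and τ_data = 13/42.8 = 0.303738, so τ_n = 0.315285.
Rearranging for μ₀: μ₀ = (μ_n·τ_n − τ_data·x̄)/τ₀ = (-17.1196·0.315285 − 0.303738·-18.2) / 0.011547 = 0.130479/0.011547 ≈ 11.3.

μ₀ = 11.3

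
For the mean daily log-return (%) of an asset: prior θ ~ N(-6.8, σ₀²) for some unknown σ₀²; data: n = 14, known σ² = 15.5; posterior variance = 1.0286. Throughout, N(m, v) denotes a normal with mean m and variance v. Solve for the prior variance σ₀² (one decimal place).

For the Normal–Normal model with known σ², precisions add: τ_n = τ₀ + n/σ².
So 1/σ₀² = 1/1.0286 − 14/15.5 = 0.972195 − 0.903226 = 0.068969.
Hence σ₀² = 1/0.068969 ≈ 14.5.

σ₀² = 14.5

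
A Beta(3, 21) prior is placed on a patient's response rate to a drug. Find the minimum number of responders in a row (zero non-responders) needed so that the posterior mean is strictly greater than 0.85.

After k responders and 0 non-responders the posterior is Beta(3+k, 21), with mean (3+k)/(3+21+k).
Set (3+k)/(24+k) > 0.85 and solve: k > (0.85·24 − 3)/(1 − 0.85) = 116.000.
The smallest integer exceeding 116.000 is 117, and checking k=117: (120)/(141) = 0.8511 > 0.85.

k = 117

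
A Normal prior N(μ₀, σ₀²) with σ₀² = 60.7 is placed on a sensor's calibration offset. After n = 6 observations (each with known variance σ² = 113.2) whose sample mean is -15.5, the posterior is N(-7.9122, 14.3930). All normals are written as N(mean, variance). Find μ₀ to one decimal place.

The posterior mean is a precision-weighted average: μ_n = (τ₀μ₀ + τ_data·x̄)/(τ₀+τ_data), with τ₀=1/σ₀² and τ_data=n/σ².
Here τ₀ = 1/60.7 = 0.016474 and τ_data = 6/113.2 = 0.053004, so τ_n = 0.069478.
Rearranging for μ₀: μ₀ = (μ_n·τ_n − τ_data·x̄)/τ₀ = (-7.9122·0.069478 − 0.053004·-15.5) / 0.016474 = 0.271838/0.016474 ≈ 16.5.

μ₀ = 16.5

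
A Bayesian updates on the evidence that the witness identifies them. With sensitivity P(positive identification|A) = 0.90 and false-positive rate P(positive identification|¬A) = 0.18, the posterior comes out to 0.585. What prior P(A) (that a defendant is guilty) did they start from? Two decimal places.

P(A) = 0.22

In odds form, posterior odds = prior odds × likelihood ratio, so prior odds = posterior odds ÷ LR.
Posterior odds = 0.585/(1−0.585) = 1.4096. LR = 0.90/0.18 = 5.0000.
Prior odds = 1.4096/5.0000 = 0.2819, so P(A) = 0.2819/(1+0.2819) ≈ 0.22.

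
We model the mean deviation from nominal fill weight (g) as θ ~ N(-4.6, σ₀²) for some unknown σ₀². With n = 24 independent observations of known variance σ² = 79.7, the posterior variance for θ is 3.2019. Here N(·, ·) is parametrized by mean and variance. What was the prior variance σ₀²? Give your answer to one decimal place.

Posterior precision equals prior precision plus data precision: 1/σ_n² = 1/σ₀² + n/σ².
So 1/σ₀² = 1/3.2019 − 24/79.7 = 0.312315 − 0.301129 = 0.011186.
Hence σ₀² = 1/0.011186 ≈ 89.4.

σ₀² = 89.4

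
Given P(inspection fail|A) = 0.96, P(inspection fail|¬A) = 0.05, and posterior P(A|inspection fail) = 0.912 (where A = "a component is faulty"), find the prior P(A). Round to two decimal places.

Bayes' rule in odds form gives O(A|E) = O(A)·[P(E|A)/P(E|¬A)], hence O(A) = O(A|E)/LR.
Posterior odds = 0.912/(1−0.912) = 10.3636. LR = 0.96/0.05 = 19.2000.
Prior odds = 10.3636/19.2000 = 0.5398, so P(A) = 0.5398/(1+0.5398) ≈ 0.35.

P(A) = 0.35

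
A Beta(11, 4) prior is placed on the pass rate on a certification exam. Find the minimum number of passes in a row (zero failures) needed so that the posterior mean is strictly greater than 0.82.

k = 8

After k passes and 0 failures the posterior is Beta(11+k, 4), with mean (11+k)/(11+4+k).
Set (11+k)/(15+k) > 0.82 and solve: k > (0.82·15 − 11)/(1 − 0.82) = 7.222.
The smallest integer exceeding 7.222 is 8.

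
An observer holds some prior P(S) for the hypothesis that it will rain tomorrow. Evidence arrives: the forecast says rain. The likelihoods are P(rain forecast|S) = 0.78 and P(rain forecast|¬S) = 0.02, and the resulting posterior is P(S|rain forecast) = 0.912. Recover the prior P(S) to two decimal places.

P(S) = 0.21

In odds form, posterior odds = prior odds × likelihood ratio, so prior odds = posterior odds ÷ LR.
Posterior odds = 0.912/(1−0.912) = 10.3636. LR = 0.78/0.02 = 39.0000.
Prior odds = 10.3636/39.0000 = 0.2657, so P(S) = 0.2657/(1+0.2657) ≈ 0.21.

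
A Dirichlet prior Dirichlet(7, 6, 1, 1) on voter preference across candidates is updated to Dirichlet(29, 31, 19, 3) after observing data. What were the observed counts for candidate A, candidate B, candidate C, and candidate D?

For a Dirichlet(α) prior with multinomial counts c, the posterior is Dirichlet(α + c) componentwise.
Counts are posterior − prior componentwise: 29−7=22, 31−6=25, 19−1=18, 3−1=2.

counts (22, 25, 18, 2)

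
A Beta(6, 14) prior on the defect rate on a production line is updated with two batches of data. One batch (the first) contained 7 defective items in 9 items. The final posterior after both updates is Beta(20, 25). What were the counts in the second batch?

7 defective items and 9 good items

Sequential conjugate updates are equivalent to a single update on the pooled data, so total successes = posterior α − prior α and total failures = posterior β − prior β.
Total across both batches: 20−6=14 defective items, 25−14=11 good items.
Subtract the first batch: 14−7=7 defective items and 11−2=9 good items.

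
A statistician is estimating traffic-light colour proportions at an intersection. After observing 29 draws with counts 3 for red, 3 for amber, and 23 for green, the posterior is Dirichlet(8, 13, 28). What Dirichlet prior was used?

Dirichlet(5, 10, 5)

For a Dirichlet(α) prior with multinomial counts c, the posterior is Dirichlet(α + c) componentwise.
Subtract each count from the matching posterior parameter: 8−3=5, 13−3=10, 28−23=5.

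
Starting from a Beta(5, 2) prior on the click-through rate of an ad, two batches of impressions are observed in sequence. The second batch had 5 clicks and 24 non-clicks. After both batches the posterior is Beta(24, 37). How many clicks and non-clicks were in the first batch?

Because Beta–binomial updating is additive in the counts, the combined data contributed (α_post−α_prior, β_post−β_prior) successes and failures.
Total across both batches: 24−5=19 clicks, 37−2=35 non-clicks.
Subtract the second batch: 19−5=14 clicks and 35−24=11 non-clicks.

14 clicks and 11 non-clicks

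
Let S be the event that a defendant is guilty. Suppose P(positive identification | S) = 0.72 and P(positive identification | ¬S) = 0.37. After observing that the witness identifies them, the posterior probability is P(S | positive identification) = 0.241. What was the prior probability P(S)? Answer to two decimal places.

P(S) = 0.14

In odds form, posterior odds = prior odds × likelihood ratio, so prior odds = posterior odds ÷ LR.
Posterior odds = 0.241/(1−0.241) = 0.3175. LR = 0.72/0.37 = 1.9459.
Prior odds = 0.3175/1.9459 = 0.1632, so P(S) = 0.1632/(1+0.1632) ≈ 0.14.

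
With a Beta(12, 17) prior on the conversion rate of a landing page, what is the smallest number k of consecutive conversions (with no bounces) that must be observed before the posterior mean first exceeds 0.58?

After k conversions and 0 bounces the posterior is Beta(12+k, 17), with mean (12+k)/(12+17+k).
Set (12+k)/(29+k) > 0.58 and solve: k > (0.58·29 − 12)/(1 − 0.58) = 11.476.
The smallest integer exceeding 11.476 is 12, and checking k=12: (24)/(41) = 0.5854 > 0.58.

k = 12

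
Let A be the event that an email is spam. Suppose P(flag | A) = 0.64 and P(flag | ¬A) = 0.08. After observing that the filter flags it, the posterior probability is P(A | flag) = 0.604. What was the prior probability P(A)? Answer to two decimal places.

In odds form, posterior odds = prior odds × likelihood ratio, so prior odds = posterior odds ÷ LR.
Posterior odds = 0.604/(1−0.604) = 1.5253. LR = 0.64/0.08 = 8.0000.
Prior odds = 1.5253/8.0000 = 0.1907, so P(A) = 0.1907/(1+0.1907) ≈ 0.16.

P(A) = 0.16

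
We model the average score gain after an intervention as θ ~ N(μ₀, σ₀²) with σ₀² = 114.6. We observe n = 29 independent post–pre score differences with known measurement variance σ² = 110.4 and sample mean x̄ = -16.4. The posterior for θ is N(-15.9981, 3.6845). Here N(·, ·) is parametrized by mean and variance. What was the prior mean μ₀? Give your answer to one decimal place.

μ₀ = -3.9

The posterior mean is a precision-weighted average: μ_n = (τ₀μ₀ + τ_data·x̄)/(τ₀+τ_data), with τ₀=1/σ₀² and τ_data=n/σ².
Here τ₀ = 1/114.6 = 0.008726 and τ_data = 29/110.4 = 0.262681, so τ_n = 0.271407.
Rearranging for μ₀: μ₀ = (μ_n·τ_n − τ_data·x̄)/τ₀ = (-15.9981·0.271407 − 0.262681·-16.4) / 0.008726 = -0.034028/0.008726 ≈ -3.9.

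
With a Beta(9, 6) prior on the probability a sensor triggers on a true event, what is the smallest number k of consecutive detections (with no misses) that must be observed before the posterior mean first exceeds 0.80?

After k detections and 0 misses the posterior is Beta(9+k, 6), with mean (9+k)/(9+6+k).
Set (9+k)/(15+k) > 0.80 and solve: k > (0.80·15 − 9)/(1 − 0.80) = 15.000.
The smallest integer exceeding 15.000 is 16.

k = 16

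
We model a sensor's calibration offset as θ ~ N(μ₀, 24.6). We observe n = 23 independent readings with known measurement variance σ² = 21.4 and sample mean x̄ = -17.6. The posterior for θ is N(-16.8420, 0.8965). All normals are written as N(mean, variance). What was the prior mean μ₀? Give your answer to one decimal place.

The posterior mean is a precision-weighted average: μ_n = (τ₀μ₀ + τ_data·x̄)/(τ₀+τ_data), with τ₀=1/σ₀² and τ_data=n/σ².
Here τ₀ = 1/24.6 = 0.040650 and τ_data = 23/21.4 = 1.074766, so τ_n = 1.115416.
Rearranging for μ₀: μ₀ = (μ_n·τ_n − τ_data·x̄)/τ₀ = (-16.8420·1.115416 − 1.074766·-17.6) / 0.040650 = 0.130045/0.040650 ≈ 3.2.

μ₀ = 3.2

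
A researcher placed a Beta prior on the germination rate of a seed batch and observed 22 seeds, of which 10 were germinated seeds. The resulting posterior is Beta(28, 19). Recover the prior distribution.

Beta(18, 7)

A Beta(a, b) prior with s successes and f failures in binomial data gives a Beta(a+s, b+f) posterior.
So a = 28 − 10 = 18 and b = 19 − 12 = 7.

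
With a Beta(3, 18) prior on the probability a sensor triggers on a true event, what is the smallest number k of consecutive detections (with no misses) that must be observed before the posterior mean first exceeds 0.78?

k = 61

After k detections and 0 misses the posterior is Beta(3+k, 18), with mean (3+k)/(3+18+k).
Set (3+k)/(21+k) > 0.78 and solve: k > (0.78·21 − 3)/(1 − 0.78) = 60.818.
The smallest integer exceeding 60.818 is 61.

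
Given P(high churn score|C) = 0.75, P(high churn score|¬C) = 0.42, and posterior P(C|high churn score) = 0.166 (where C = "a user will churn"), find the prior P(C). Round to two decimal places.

In odds form, posterior odds = prior odds × likelihood ratio, so prior odds = posterior odds ÷ LR.
Posterior odds = 0.166/(1−0.166) = 0.1990. LR = 0.75/0.42 = 1.7857.
Prior odds = 0.1990/1.7857 = 0.1114, so P(C) = 0.1114/(1+0.1114) ≈ 0.10.

P(C) = 0.10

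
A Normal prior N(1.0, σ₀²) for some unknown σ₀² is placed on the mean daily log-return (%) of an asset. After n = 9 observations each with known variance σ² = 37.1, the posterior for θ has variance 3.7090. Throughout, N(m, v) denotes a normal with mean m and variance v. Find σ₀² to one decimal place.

Posterior precision equals prior precision plus data precision: 1/σ_n² = 1/σ₀² + n/σ².
So 1/σ₀² = 1/3.7090 − 9/37.1 = 0.269614 − 0.242588 = 0.027026.
Hence σ₀² = 1/0.027026 ≈ 37.0.

σ₀² = 37.0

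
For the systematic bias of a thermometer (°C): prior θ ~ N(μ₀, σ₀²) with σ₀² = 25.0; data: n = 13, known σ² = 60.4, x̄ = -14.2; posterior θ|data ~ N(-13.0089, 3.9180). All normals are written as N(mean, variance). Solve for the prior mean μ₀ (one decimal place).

The posterior mean is a precision-weighted average: μ_n = (τ₀μ₀ + τ_data·x̄)/(τ₀+τ_data), with τ₀=1/σ₀² and τ_data=n/σ².
Here τ₀ = 1/25.0 = 0.040000 and τ_data = 13/60.4 = 0.215232, so τ_n = 0.255232.
Rearranging for μ₀: μ₀ = (μ_n·τ_n − τ_data·x̄)/τ₀ = (-13.0089·0.255232 − 0.215232·-14.2) / 0.040000 = -0.263993/0.040000 ≈ -6.6.

μ₀ = -6.6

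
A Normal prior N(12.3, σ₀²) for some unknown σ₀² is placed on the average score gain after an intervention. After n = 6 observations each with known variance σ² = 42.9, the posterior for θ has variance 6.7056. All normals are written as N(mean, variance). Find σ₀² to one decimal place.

For the Normal–Normal model with known σ², precisions add: τ_n = τ₀ + n/σ².
So 1/σ₀² = 1/6.7056 − 6/42.9 = 0.149129 − 0.139860 = 0.009269.
Hence σ₀² = 1/0.009269 ≈ 107.9.

σ₀² = 107.9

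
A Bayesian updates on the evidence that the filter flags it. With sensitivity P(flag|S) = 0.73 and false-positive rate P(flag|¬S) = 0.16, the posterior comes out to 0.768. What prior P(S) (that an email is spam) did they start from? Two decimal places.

Bayes' rule in odds form gives O(S|E) = O(S)·[P(E|S)/P(E|¬S)], hence O(S) = O(S|E)/LR.
Posterior odds = 0.768/(1−0.768) = 3.3103. LR = 0.73/0.16 = 4.5625.
Prior odds = 3.3103/4.5625 = 0.7255, so P(S) = 0.7255/(1+0.7255) ≈ 0.42.

P(S) = 0.42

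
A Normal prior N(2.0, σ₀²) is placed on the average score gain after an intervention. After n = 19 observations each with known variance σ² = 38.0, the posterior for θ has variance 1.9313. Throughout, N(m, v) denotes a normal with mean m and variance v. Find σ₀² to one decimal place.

σ₀² = 56.2

For the Normal–Normal model with known σ², precisions add: τ_n = τ₀ + n/σ².
So 1/σ₀² = 1/1.9313 − 19/38.0 = 0.517786 − 0.500000 = 0.017786.
Hence σ₀² = 1/0.017786 ≈ 56.2.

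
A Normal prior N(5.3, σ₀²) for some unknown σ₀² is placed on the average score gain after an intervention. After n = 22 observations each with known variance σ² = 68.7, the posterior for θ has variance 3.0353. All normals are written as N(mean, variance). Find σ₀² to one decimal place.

σ₀² = 108.4

For the Normal–Normal model with known σ², precisions add: τ_n = τ₀ + n/σ².
So 1/σ₀² = 1/3.0353 − 22/68.7 = 0.329457 − 0.320233 = 0.009224.
Hence σ₀² = 1/0.009224 ≈ 108.4.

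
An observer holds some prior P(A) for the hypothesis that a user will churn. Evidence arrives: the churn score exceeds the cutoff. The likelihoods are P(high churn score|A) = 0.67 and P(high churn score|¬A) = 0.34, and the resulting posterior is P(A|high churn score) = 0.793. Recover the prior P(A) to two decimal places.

Bayes' rule in odds form gives O(A|E) = O(A)·[P(E|A)/P(E|¬A)], hence O(A) = O(A|E)/LR.
Posterior odds = 0.793/(1−0.793) = 3.8309. LR = 0.67/0.34 = 1.9706.
Prior odds = 3.8309/1.9706 = 1.9440, so P(A) = 1.9440/(1+1.9440) ≈ 0.66.

P(A) = 0.66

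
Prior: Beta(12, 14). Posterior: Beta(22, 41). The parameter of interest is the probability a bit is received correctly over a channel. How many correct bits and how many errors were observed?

10 correct bits and 27 errors

Under Beta–binomial conjugacy the posterior parameters are (a+s, b+f).
So s = 22 − 12 = 10 and f = 41 − 14 = 27.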